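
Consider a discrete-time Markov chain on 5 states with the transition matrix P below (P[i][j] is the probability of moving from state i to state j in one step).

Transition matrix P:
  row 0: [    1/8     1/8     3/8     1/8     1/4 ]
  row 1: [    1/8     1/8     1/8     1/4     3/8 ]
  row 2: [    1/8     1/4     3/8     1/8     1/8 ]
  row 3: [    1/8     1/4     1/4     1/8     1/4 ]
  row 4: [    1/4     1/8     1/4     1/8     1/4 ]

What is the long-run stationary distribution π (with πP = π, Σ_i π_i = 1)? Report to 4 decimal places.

Balance equations π_j = Σ_i π_i·P[i][j]:
  π_0 = 1/8·π_0 + 1/8·π_1 + 1/8·π_2 + 1/8·π_3 + 1/4·π_4
  π_1 = 1/8·π_0 + 1/8·π_1 + 1/4·π_2 + 1/4·π_3 + 1/8·π_4
  π_2 = 3/8·π_0 + 1/8·π_1 + 3/8·π_2 + 1/4·π_3 + 1/4·π_4
  π_3 = 1/8·π_0 + 1/4·π_1 + 1/8·π_2 + 1/8·π_3 + 1/8·π_4
  normalize: π_0 + π_1 + π_2 + π_3 + π_4 = 1
Solving the linear system gives exactly π = [212/1371, 245/1371, 129/457, 202/1371, 325/1371].

π = [0.1546, 0.1787, 0.2823, 0.1473, 0.2371]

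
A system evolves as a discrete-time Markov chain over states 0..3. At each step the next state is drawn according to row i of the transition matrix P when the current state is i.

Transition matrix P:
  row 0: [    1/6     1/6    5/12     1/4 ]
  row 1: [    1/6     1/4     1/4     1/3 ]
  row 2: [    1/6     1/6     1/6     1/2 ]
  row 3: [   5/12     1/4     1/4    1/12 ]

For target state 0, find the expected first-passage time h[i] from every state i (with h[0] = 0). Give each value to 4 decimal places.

h = [0.0000, 4.1489, 4.0213, 3.3191]

First-step conditioning: h[0] = 0; for i ≠ 0, h[i] = 1 + Σ_k P[i][k]·h[k].
  h[1] = 1 + 1/4·h[1] + 1/4·h[2] + 1/3·h[3]
  h[2] = 1 + 1/6·h[1] + 1/6·h[2] + 1/2·h[3]
  h[3] = 1 + 1/4·h[1] + 1/4·h[2] + 1/12·h[3]
Solving the 3×3 linear system over states ≠ 0 gives exactly h = [0, 195/47, 189/47, 156/47] (h[0] = 0 is the target).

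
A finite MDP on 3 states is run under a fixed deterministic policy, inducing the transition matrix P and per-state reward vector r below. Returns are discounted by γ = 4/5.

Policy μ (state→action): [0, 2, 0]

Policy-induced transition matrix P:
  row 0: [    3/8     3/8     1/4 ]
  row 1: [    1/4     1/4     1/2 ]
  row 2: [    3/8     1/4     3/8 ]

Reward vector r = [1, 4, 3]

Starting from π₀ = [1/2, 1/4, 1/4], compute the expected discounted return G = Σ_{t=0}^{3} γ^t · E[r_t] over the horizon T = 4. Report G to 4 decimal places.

G = 7.3665

t=0: π = [0.5000, 0.2500, 0.2500], E[r] = 2.2500, γ^t·E[r] = 2.250000, running G = 2.250000
t=1: π = [0.3438, 0.3125, 0.3438], E[r] = 2.6250, γ^t·E[r] = 2.100000, running G = 4.350000
t=2: π = [0.3359, 0.2930, 0.3711], E[r] = 2.6211, γ^t·E[r] = 1.677500, running G = 6.027500
t=3: π = [0.3384, 0.2920, 0.3696], E[r] = 2.6152, γ^t·E[r] = 1.339000, running G = 7.366500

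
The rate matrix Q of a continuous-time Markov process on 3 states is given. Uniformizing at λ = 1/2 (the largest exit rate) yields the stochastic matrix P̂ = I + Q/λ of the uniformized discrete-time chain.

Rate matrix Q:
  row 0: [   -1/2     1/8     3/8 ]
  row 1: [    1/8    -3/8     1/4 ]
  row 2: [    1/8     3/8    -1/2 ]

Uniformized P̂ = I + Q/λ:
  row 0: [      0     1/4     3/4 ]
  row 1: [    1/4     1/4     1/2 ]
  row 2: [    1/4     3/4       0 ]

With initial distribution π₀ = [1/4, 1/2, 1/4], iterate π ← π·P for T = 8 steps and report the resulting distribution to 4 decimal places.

π = [0.2000, 0.4340, 0.3660]

t=0: π = [0.2500, 0.5000, 0.2500]
t=1: π = [0.1875, 0.3750, 0.4375]
t=2: π = [0.2031, 0.4688, 0.3281]
t=3: π = [0.1992, 0.4141, 0.3867]
t=4: π = [0.2002, 0.4434, 0.3564]
t=5: π = [0.2000, 0.4282, 0.3718]
t=6: π = [0.2000, 0.4359, 0.3641]
t=7: π = [0.2000, 0.4320, 0.3680]
t=8: π = [0.2000, 0.4340, 0.3660]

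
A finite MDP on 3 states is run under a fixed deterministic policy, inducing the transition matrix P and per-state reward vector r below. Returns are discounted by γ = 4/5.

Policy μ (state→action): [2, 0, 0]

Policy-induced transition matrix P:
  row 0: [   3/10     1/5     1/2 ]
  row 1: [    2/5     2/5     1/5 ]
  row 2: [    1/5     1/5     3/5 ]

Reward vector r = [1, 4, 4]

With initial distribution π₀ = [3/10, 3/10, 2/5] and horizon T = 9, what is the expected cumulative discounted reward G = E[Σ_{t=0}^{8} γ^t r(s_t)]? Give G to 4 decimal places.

t=0: π = [0.3000, 0.3000, 0.4000], E[r] = 3.1000, γ^t·E[r] = 3.100000, running G = 3.100000
t=1: π = [0.2900, 0.2600, 0.4500], E[r] = 3.1300, γ^t·E[r] = 2.504000, running G = 5.604000
t=2: π = [0.2810, 0.2520, 0.4670], E[r] = 3.1570, γ^t·E[r] = 2.020480, running G = 7.624480
t=3: π = [0.2785, 0.2504, 0.4711], E[r] = 3.1645, γ^t·E[r] = 1.620224, running G = 9.244704
t=4: π = [0.2779, 0.2501, 0.4720], E[r] = 3.1662, γ^t·E[r] = 1.296880, running G = 10.541584
t=5: π = [0.2778, 0.2500, 0.4722], E[r] = 3.1666, γ^t·E[r] = 1.037623, running G = 11.579206
t=6: π = [0.2778, 0.2500, 0.4722], E[r] = 3.1666, γ^t·E[r] = 0.830118, running G = 12.409324
t=7: π = [0.2778, 0.2500, 0.4722], E[r] = 3.1667, γ^t·E[r] = 0.664097, running G = 13.073421
t=8: π = [0.2778, 0.2500, 0.4722], E[r] = 3.1667, γ^t·E[r] = 0.531278, running G = 13.604700

G = 13.6047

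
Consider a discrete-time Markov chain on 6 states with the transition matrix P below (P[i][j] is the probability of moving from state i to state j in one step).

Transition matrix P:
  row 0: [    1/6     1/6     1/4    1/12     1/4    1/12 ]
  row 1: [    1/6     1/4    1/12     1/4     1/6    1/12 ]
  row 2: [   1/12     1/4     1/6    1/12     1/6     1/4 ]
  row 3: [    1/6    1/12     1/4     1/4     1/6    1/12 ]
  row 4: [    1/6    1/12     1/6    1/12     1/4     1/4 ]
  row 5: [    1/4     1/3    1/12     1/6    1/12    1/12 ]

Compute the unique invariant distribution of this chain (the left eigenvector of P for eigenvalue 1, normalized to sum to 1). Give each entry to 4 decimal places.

π = [0.1647, 0.1920, 0.1653, 0.1526, 0.1839, 0.1415]

Balance equations π_j = Σ_i π_i·P[i][j]:
  π_0 = 1/6·π_0 + 1/6·π_1 + 1/12·π_2 + 1/6·π_3 + 1/6·π_4 + 1/4·π_5
  π_1 = 1/6·π_0 + 1/4·π_1 + 1/4·π_2 + 1/12·π_3 + 1/12·π_4 + 1/3·π_5
  π_2 = 1/4·π_0 + 1/12·π_1 + 1/6·π_2 + 1/4·π_3 + 1/6·π_4 + 1/12·π_5
  π_3 = 1/12·π_0 + 1/4·π_1 + 1/12·π_2 + 1/4·π_3 + 1/12·π_4 + 1/6·π_5
  π_4 = 1/4·π_0 + 1/6·π_1 + 1/6·π_2 + 1/6·π_3 + 1/4·π_4 + 1/12·π_5
  normalize: π_0 + π_1 + π_2 + π_3 + π_4 + π_5 = 1
Solving the linear system gives exactly π = [2605/15818, 42517/221452, 832/5033, 33783/221452, 20365/110726, 7836/55363].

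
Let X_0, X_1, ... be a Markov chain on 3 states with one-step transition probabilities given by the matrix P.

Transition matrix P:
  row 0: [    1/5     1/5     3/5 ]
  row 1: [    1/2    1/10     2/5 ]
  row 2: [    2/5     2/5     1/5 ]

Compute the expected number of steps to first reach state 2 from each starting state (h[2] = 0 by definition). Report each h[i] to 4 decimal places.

First-step conditioning: h[2] = 0; for i ≠ 2, h[i] = 1 + Σ_k P[i][k]·h[k].
  h[0] = 1 + 1/5·h[0] + 1/5·h[1]
  h[1] = 1 + 1/2·h[0] + 1/10·h[1]
Solving the 2×2 linear system over states ≠ 2 gives exactly h = [55/31, 65/31, 0] (h[2] = 0 is the target).

h = [1.7742, 2.0968, 0.0000]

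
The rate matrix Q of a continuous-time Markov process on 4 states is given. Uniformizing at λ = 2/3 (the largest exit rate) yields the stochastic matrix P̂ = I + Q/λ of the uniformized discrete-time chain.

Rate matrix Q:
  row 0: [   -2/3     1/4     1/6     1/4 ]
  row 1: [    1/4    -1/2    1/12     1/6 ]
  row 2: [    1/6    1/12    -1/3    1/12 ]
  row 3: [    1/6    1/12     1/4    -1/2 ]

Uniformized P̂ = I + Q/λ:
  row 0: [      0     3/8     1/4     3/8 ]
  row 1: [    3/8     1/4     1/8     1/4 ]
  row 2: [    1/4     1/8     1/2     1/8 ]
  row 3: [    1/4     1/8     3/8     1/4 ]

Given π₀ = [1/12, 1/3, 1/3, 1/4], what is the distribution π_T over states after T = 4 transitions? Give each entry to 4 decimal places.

π = [0.2190, 0.2068, 0.3381, 0.2361]

t=0: π = [0.0833, 0.3333, 0.3333, 0.2500]
t=1: π = [0.2708, 0.1875, 0.3229, 0.2188]
t=2: π = [0.2057, 0.2161, 0.3346, 0.2435]
t=3: π = [0.2256, 0.2035, 0.3371, 0.2339]
t=4: π = [0.2190, 0.2068, 0.3381, 0.2361]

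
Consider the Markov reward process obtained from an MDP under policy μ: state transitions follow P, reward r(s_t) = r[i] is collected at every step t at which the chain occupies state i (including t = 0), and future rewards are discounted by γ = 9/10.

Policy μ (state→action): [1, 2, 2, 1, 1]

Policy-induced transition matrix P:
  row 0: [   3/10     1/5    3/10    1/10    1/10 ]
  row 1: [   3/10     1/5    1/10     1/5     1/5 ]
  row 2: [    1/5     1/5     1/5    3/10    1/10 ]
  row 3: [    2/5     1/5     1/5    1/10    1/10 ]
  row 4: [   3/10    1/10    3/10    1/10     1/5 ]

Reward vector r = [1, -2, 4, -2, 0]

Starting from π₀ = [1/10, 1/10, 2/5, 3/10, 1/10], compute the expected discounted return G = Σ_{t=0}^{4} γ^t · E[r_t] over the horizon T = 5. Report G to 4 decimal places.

t=0: π = [0.1000, 0.1000, 0.4000, 0.3000, 0.1000], E[r] = 0.9000, γ^t·E[r] = 0.900000, running G = 0.900000
t=1: π = [0.2900, 0.1900, 0.2100, 0.1900, 0.1200], E[r] = 0.3700, γ^t·E[r] = 0.333000, running G = 1.233000
t=2: π = [0.2980, 0.1880, 0.2220, 0.1610, 0.1310], E[r] = 0.4880, γ^t·E[r] = 0.395280, running G = 1.628280
t=3: π = [0.2939, 0.1869, 0.2241, 0.1632, 0.1319], E[r] = 0.4901, γ^t·E[r] = 0.357283, running G = 1.985563
t=4: π = [0.2939, 0.1868, 0.2239, 0.1635, 0.1319], E[r] = 0.4888, γ^t·E[r] = 0.320721, running G = 2.306284

G = 2.3063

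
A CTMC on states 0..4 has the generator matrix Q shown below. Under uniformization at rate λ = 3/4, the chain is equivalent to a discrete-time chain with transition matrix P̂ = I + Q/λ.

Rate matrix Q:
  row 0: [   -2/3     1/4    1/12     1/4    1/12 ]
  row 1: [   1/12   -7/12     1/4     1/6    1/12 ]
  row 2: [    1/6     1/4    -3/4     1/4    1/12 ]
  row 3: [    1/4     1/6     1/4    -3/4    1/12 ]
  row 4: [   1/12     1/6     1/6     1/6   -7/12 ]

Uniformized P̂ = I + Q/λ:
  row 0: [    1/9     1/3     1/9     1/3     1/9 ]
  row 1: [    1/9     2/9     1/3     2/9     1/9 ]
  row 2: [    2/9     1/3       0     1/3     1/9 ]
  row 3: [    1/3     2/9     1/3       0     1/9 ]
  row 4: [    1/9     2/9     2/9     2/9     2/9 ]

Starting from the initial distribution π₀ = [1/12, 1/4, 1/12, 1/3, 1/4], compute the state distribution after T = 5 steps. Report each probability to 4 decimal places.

π = [0.1829, 0.2653, 0.2103, 0.2164, 0.1250]

t=0: π = [0.0833, 0.2500, 0.0833, 0.3333, 0.2500]
t=1: π = [0.1944, 0.2407, 0.2593, 0.1667, 0.1389]
t=2: π = [0.1770, 0.2726, 0.1883, 0.2356, 0.1265]
t=3: π = [0.1844, 0.2628, 0.2172, 0.2104, 0.1252]
t=4: π = [0.1820, 0.2668, 0.2061, 0.2201, 0.1250]
t=5: π = [0.1829, 0.2653, 0.2103, 0.2164, 0.1250]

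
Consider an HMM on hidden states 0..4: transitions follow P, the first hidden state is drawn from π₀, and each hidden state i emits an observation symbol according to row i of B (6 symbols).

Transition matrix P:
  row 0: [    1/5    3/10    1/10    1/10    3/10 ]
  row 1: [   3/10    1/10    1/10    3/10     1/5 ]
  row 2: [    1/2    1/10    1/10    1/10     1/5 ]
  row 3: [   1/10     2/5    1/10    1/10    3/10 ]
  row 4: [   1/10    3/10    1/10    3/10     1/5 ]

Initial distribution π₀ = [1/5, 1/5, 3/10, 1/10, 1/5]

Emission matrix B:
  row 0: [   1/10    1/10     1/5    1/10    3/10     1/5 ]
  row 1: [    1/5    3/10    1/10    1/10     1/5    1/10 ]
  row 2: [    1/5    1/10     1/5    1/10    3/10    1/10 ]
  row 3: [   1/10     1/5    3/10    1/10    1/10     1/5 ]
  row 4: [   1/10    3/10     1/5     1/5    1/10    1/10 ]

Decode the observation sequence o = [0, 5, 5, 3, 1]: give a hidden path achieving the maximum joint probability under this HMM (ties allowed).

path = [2, 0, 0, 4, 1]

t=0: δ = [2.000e-02, 4.000e-02, 6.000e-02, 1.000e-02, 2.000e-02]  (obs o_0=0)
t=1: δ = [6.000e-03, 6.000e-04, 6.000e-04, 2.400e-03, 1.200e-03]  ψ = [2, 0, 2, 1, 2]  (obs o_1=5)
t=2: δ = [2.400e-04, 1.800e-04, 6.000e-05, 1.200e-04, 1.800e-04]  ψ = [0, 0, 0, 0, 0]  (obs o_2=5)
t=3: δ = [5.400e-06, 7.200e-06, 2.400e-06, 5.400e-06, 1.440e-05]  ψ = [1, 0, 0, 1, 0]  (obs o_3=3)
t=4: δ = [2.160e-07, 1.296e-06, 1.440e-07, 8.640e-07, 8.640e-07]  ψ = [1, 4, 4, 4, 4]  (obs o_4=1)
backtrack: best end state = 1; path = [2, 0, 0, 4, 1]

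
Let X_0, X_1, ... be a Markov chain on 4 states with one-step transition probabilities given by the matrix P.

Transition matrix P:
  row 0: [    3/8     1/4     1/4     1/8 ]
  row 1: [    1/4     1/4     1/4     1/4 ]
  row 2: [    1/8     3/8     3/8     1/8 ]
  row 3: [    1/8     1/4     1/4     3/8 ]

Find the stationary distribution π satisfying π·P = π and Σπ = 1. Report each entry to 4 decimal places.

π = [0.2143, 0.2857, 0.2857, 0.2143]

Balance equations π_j = Σ_i π_i·P[i][j]:
  π_0 = 3/8·π_0 + 1/4·π_1 + 1/8·π_2 + 1/8·π_3
  π_1 = 1/4·π_0 + 1/4·π_1 + 3/8·π_2 + 1/4·π_3
  π_2 = 1/4·π_0 + 1/4·π_1 + 3/8·π_2 + 1/4·π_3
  normalize: π_0 + π_1 + π_2 + π_3 = 1
Solving the linear system gives exactly π = [3/14, 2/7, 2/7, 3/14].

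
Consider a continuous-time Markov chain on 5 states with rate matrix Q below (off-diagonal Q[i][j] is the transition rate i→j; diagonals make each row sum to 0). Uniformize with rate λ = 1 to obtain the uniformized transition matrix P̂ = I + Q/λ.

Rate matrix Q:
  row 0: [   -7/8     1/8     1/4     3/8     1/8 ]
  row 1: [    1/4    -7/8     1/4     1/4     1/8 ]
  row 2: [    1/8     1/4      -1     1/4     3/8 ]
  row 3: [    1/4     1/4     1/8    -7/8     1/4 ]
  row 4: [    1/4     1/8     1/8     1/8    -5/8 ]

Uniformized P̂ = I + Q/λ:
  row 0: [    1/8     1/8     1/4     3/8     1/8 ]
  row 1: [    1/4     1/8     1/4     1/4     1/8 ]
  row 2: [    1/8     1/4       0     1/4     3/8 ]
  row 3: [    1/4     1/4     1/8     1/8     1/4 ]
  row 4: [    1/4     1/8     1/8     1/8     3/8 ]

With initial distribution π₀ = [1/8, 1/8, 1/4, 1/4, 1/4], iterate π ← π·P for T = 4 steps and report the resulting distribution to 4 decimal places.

π = [0.2055, 0.1712, 0.1530, 0.2165, 0.2538]

t=0: π = [0.1250, 0.1250, 0.2500, 0.2500, 0.2500]
t=1: π = [0.2031, 0.1875, 0.1250, 0.2031, 0.2813]
t=2: π = [0.2090, 0.1660, 0.1582, 0.2148, 0.2520]
t=3: π = [0.2041, 0.1716, 0.1521, 0.2178, 0.2544]
t=4: π = [0.2055, 0.1712, 0.1530, 0.2165, 0.2538]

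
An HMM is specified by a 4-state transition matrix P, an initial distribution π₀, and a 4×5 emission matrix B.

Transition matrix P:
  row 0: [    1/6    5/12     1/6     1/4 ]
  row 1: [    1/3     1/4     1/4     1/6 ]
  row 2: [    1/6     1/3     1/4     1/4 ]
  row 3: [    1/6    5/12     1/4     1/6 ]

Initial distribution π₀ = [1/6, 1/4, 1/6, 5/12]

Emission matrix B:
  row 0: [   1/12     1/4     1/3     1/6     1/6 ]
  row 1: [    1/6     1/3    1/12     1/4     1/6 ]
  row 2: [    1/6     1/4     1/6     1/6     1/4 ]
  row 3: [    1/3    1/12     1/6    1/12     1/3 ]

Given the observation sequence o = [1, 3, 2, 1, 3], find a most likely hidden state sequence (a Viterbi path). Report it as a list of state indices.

t=0: δ = [4.167e-02, 8.333e-02, 4.167e-02, 3.472e-02]  (obs o_0=1)
t=1: δ = [4.630e-03, 5.208e-03, 3.472e-03, 1.157e-03]  ψ = [1, 1, 1, 1]  (obs o_1=3)
t=2: δ = [5.787e-04, 1.608e-04, 2.170e-04, 1.929e-04]  ψ = [1, 0, 1, 0]  (obs o_2=2)
t=3: δ = [2.411e-05, 8.038e-05, 2.411e-05, 1.206e-05]  ψ = [0, 0, 0, 0]  (obs o_3=1)
t=4: δ = [4.465e-06, 5.023e-06, 3.349e-06, 1.116e-06]  ψ = [1, 1, 1, 1]  (obs o_4=3)
backtrack: best end state = 1; path = [1, 1, 0, 1, 1]

path = [1, 1, 0, 1, 1]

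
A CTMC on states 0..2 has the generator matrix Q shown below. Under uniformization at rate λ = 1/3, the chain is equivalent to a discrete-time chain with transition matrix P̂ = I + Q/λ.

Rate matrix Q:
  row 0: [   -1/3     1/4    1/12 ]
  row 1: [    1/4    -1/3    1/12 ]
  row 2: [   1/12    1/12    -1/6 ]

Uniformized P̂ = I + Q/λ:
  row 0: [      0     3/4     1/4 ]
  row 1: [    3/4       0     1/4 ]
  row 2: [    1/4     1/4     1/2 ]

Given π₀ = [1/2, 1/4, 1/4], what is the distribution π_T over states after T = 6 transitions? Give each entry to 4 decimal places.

t=0: π = [0.5000, 0.2500, 0.2500]
t=1: π = [0.2500, 0.4375, 0.3125]
t=2: π = [0.4063, 0.2656, 0.3281]
t=3: π = [0.2813, 0.3867, 0.3320]
t=4: π = [0.3730, 0.2939, 0.3330]
t=5: π = [0.3037, 0.3630, 0.3333]
t=6: π = [0.3556, 0.3111, 0.3333]

π = [0.3556, 0.3111, 0.3333]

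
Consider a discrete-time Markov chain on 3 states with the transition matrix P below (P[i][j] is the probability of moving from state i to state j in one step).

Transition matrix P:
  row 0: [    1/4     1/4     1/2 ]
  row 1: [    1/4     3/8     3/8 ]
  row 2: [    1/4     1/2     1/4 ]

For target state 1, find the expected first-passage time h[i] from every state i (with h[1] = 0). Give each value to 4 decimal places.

First-step conditioning: h[1] = 0; for i ≠ 1, h[i] = 1 + Σ_k P[i][k]·h[k].
  h[0] = 1 + 1/4·h[0] + 1/2·h[2]
  h[2] = 1 + 1/4·h[0] + 1/4·h[2]
Solving the 2×2 linear system over states ≠ 1 gives exactly h = [20/7, 0, 16/7] (h[1] = 0 is the target).

h = [2.8571, 0.0000, 2.2857]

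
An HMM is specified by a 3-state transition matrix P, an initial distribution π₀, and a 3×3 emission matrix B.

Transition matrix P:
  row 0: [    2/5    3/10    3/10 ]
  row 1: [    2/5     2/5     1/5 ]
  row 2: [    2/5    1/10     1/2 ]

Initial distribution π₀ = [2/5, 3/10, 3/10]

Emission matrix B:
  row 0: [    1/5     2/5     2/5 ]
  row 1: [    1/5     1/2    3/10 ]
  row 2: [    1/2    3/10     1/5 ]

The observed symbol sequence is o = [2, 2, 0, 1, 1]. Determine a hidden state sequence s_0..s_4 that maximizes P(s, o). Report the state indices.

t=0: δ = [1.600e-01, 9.000e-02, 6.000e-02]  (obs o_0=2)
t=1: δ = [2.560e-02, 1.440e-02, 9.600e-03]  ψ = [0, 0, 0]  (obs o_1=2)
t=2: δ = [2.048e-03, 1.536e-03, 3.840e-03]  ψ = [0, 0, 0]  (obs o_2=0)
t=3: δ = [6.144e-04, 3.072e-04, 5.760e-04]  ψ = [2, 0, 2]  (obs o_3=1)
t=4: δ = [9.830e-05, 9.216e-05, 8.640e-05]  ψ = [0, 0, 2]  (obs o_4=1)
backtrack: best end state = 0; path = [0, 0, 2, 0, 0]

path = [0, 0, 2, 0, 0]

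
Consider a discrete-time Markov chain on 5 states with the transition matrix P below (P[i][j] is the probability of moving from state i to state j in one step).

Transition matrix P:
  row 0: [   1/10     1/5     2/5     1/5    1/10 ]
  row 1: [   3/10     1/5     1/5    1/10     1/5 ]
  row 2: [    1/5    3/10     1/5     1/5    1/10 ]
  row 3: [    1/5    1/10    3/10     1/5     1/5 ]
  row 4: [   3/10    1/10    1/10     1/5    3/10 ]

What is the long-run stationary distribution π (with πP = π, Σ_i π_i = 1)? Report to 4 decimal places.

π = [0.2146, 0.1892, 0.2439, 0.1811, 0.1713]

Balance equations π_j = Σ_i π_i·P[i][j]:
  π_0 = 1/10·π_0 + 3/10·π_1 + 1/5·π_2 + 1/5·π_3 + 3/10·π_4
  π_1 = 1/5·π_0 + 1/5·π_1 + 3/10·π_2 + 1/10·π_3 + 1/10·π_4
  π_2 = 2/5·π_0 + 1/5·π_1 + 1/5·π_2 + 3/10·π_3 + 1/10·π_4
  π_3 = 1/5·π_0 + 1/10·π_1 + 1/5·π_2 + 1/5·π_3 + 1/5·π_4
  normalize: π_0 + π_1 + π_2 + π_3 + π_4 = 1
Solving the linear system gives exactly π = [2101/9791, 1852/9791, 2388/9791, 1773/9791, 1677/9791].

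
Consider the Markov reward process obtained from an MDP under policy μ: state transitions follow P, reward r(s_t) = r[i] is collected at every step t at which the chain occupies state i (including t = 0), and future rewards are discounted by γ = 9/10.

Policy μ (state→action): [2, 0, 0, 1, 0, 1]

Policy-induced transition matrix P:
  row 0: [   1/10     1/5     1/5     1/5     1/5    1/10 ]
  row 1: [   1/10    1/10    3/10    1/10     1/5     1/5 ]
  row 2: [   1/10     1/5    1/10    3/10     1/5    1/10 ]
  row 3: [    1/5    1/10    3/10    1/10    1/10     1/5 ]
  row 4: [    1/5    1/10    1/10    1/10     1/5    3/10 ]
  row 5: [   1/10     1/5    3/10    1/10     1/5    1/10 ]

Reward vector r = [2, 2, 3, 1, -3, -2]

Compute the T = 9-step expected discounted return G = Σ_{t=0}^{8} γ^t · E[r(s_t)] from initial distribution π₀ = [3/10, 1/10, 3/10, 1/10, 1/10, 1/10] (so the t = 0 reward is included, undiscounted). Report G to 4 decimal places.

G = 3.6896

t=0: π = [0.3000, 0.1000, 0.3000, 0.1000, 0.1000, 0.1000], E[r] = 1.3000, γ^t·E[r] = 1.300000, running G = 1.300000
t=1: π = [0.1200, 0.1700, 0.1900, 0.1900, 0.1900, 0.1400], E[r] = 0.4900, γ^t·E[r] = 0.441000, running G = 1.741000
t=2: π = [0.1380, 0.1450, 0.2120, 0.1500, 0.1810, 0.1740], E[r] = 0.4610, γ^t·E[r] = 0.373410, running G = 2.114410
t=3: π = [0.1331, 0.1524, 0.2076, 0.1562, 0.1850, 0.1657], E[r] = 0.4636, γ^t·E[r] = 0.337964, running G = 2.452374
t=4: π = [0.1341, 0.1506, 0.2082, 0.1548, 0.1844, 0.1679], E[r] = 0.4600, γ^t·E[r] = 0.301806, running G = 2.754180
t=5: π = [0.1339, 0.1510, 0.2081, 0.1550, 0.1845, 0.1674], E[r] = 0.4608, γ^t·E[r] = 0.272071, running G = 3.026252
t=6: π = [0.1340, 0.1509, 0.2081, 0.1550, 0.1845, 0.1675], E[r] = 0.4606, γ^t·E[r] = 0.244764, running G = 3.271015
t=7: π = [0.1340, 0.1510, 0.2081, 0.1550, 0.1845, 0.1675], E[r] = 0.4606, γ^t·E[r] = 0.220304, running G = 3.491320
t=8: π = [0.1340, 0.1510, 0.2081, 0.1550, 0.1845, 0.1675], E[r] = 0.4606, γ^t·E[r] = 0.198271, running G = 3.689591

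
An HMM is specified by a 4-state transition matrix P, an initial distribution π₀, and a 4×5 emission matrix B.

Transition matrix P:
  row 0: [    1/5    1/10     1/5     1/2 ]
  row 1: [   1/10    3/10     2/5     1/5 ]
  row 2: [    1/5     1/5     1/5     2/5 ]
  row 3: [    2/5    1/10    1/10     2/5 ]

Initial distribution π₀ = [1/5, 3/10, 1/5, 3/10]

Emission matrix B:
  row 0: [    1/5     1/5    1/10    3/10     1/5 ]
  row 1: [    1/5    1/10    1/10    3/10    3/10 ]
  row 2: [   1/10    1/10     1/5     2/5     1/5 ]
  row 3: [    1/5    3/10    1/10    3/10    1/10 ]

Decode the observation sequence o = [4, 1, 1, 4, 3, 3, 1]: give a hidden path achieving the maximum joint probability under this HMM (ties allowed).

path = [0, 3, 3, 0, 3, 0, 3]

t=0: δ = [4.000e-02, 9.000e-02, 4.000e-02, 3.000e-02]  (obs o_0=4)
t=1: δ = [2.400e-03, 2.700e-03, 3.600e-03, 6.000e-03]  ψ = [3, 1, 1, 0]  (obs o_1=1)
t=2: δ = [4.800e-04, 8.100e-05, 1.080e-04, 7.200e-04]  ψ = [3, 1, 1, 3]  (obs o_2=1)
t=3: δ = [5.760e-05, 2.160e-05, 1.920e-05, 2.880e-05]  ψ = [3, 3, 0, 3]  (obs o_3=4)
t=4: δ = [3.456e-06, 1.944e-06, 4.608e-06, 8.640e-06]  ψ = [0, 1, 0, 0]  (obs o_4=3)
t=5: δ = [1.037e-06, 2.765e-07, 3.686e-07, 1.037e-06]  ψ = [3, 2, 2, 3]  (obs o_5=3)
t=6: δ = [8.294e-08, 1.037e-08, 2.074e-08, 1.555e-07]  ψ = [3, 0, 0, 0]  (obs o_6=1)
backtrack: best end state = 3; path = [0, 3, 3, 0, 3, 0, 3]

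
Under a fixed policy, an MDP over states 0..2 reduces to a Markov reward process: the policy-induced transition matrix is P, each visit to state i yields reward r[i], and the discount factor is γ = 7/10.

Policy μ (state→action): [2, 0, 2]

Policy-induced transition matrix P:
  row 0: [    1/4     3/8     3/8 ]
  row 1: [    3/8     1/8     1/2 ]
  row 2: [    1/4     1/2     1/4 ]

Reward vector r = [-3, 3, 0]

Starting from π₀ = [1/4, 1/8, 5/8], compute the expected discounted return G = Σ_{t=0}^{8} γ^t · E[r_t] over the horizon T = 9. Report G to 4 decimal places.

G = 0.1086

t=0: π = [0.2500, 0.1250, 0.6250], E[r] = -0.3750, γ^t·E[r] = -0.375000, running G = -0.375000
t=1: π = [0.2656, 0.4219, 0.3125], E[r] = 0.4688, γ^t·E[r] = 0.328125, running G = -0.046875
t=2: π = [0.3027, 0.3086, 0.3887], E[r] = 0.0176, γ^t·E[r] = 0.008613, running G = -0.038262
t=3: π = [0.2886, 0.3464, 0.3650], E[r] = 0.1736, γ^t·E[r] = 0.059539, running G = 0.021278
t=4: π = [0.2933, 0.3340, 0.3727], E[r] = 0.1221, γ^t·E[r] = 0.029324, running G = 0.050601
t=5: π = [0.2918, 0.3381, 0.3702], E[r] = 0.1390, γ^t·E[r] = 0.023360, running G = 0.073961
t=6: π = [0.2923, 0.3368, 0.3710], E[r] = 0.1335, γ^t·E[r] = 0.015703, running G = 0.089664
t=7: π = [0.2921, 0.3372, 0.3707], E[r] = 0.1353, γ^t·E[r] = 0.011141, running G = 0.100804
t=8: π = [0.2921, 0.3370, 0.3708], E[r] = 0.1347, γ^t·E[r] = 0.007764, running G = 0.108569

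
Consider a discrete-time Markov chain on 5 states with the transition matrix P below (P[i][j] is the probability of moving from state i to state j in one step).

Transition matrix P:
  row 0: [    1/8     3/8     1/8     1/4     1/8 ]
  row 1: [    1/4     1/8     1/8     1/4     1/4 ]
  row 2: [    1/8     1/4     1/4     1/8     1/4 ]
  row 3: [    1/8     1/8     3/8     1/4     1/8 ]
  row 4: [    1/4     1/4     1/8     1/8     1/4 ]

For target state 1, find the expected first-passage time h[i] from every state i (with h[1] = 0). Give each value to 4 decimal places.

h = [3.6026, 0.0000, 4.0265, 4.6093, 3.9735]

First-step conditioning: h[1] = 0; for i ≠ 1, h[i] = 1 + Σ_k P[i][k]·h[k].
  h[0] = 1 + 1/8·h[0] + 1/8·h[2] + 1/4·h[3] + 1/8·h[4]
  h[2] = 1 + 1/8·h[0] + 1/4·h[2] + 1/8·h[3] + 1/4·h[4]
  h[3] = 1 + 1/8·h[0] + 3/8·h[2] + 1/4·h[3] + 1/8·h[4]
  h[4] = 1 + 1/4·h[0] + 1/8·h[2] + 1/8·h[3] + 1/4·h[4]
Solving the 4×4 linear system over states ≠ 1 gives exactly h = [544/151, 0, 608/151, 696/151, 600/151] (h[1] = 0 is the target).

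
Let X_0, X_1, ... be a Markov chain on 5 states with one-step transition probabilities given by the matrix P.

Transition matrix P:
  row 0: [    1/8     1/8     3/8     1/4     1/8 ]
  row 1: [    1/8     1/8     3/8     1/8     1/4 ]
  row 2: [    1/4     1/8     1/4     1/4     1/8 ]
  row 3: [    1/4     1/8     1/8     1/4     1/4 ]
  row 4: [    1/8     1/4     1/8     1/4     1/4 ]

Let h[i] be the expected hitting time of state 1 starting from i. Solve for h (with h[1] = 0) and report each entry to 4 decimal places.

First-step conditioning: h[1] = 0; for i ≠ 1, h[i] = 1 + Σ_k P[i][k]·h[k].
  h[0] = 1 + 1/8·h[0] + 3/8·h[2] + 1/4·h[3] + 1/8·h[4]
  h[2] = 1 + 1/4·h[0] + 1/4·h[2] + 1/4·h[3] + 1/8·h[4]
  h[3] = 1 + 1/4·h[0] + 1/8·h[2] + 1/4·h[3] + 1/4·h[4]
  h[4] = 1 + 1/8·h[0] + 1/8·h[2] + 1/4·h[3] + 1/4·h[4]
Solving the 4×4 linear system over states ≠ 1 gives exactly h = [224/33, 0, 224/33, 20/3, 64/11] (h[1] = 0 is the target).

h = [6.7879, 0.0000, 6.7879, 6.6667, 5.8182]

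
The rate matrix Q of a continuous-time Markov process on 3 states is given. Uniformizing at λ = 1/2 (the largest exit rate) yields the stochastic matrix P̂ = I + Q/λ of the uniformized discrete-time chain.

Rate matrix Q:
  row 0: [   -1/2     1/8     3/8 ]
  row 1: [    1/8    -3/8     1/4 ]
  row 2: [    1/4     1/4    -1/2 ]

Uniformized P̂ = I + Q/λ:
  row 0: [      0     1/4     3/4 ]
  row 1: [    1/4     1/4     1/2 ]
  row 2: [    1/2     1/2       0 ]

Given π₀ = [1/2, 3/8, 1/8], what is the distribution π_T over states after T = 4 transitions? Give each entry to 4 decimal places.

π = [0.3081, 0.3647, 0.3271]

t=0: π = [0.5000, 0.3750, 0.1250]
t=1: π = [0.1563, 0.2813, 0.5625]
t=2: π = [0.3516, 0.3906, 0.2578]
t=3: π = [0.2266, 0.3145, 0.4590]
t=4: π = [0.3081, 0.3647, 0.3271]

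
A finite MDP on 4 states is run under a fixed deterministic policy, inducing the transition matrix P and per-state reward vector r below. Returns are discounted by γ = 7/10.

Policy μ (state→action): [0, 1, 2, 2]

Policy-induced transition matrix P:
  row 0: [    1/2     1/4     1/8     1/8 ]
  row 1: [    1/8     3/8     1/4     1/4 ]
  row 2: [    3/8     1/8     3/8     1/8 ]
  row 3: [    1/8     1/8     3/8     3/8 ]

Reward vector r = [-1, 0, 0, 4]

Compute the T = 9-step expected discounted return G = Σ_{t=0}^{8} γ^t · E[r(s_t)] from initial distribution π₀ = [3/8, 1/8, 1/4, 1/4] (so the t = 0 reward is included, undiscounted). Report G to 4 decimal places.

t=0: π = [0.3750, 0.1250, 0.2500, 0.2500], E[r] = 0.6250, γ^t·E[r] = 0.625000, running G = 0.625000
t=1: π = [0.3281, 0.2031, 0.2656, 0.2031], E[r] = 0.4844, γ^t·E[r] = 0.339063, running G = 0.964063
t=2: π = [0.3145, 0.2168, 0.2676, 0.2012], E[r] = 0.4902, γ^t·E[r] = 0.240215, running G = 1.204277
t=3: π = [0.3098, 0.2185, 0.2693, 0.2024], E[r] = 0.4998, γ^t·E[r] = 0.171416, running G = 1.375694
t=4: π = [0.3085, 0.2184, 0.2702, 0.2029], E[r] = 0.5031, γ^t·E[r] = 0.120805, running G = 1.496498
t=5: π = [0.3082, 0.2182, 0.2706, 0.2030], E[r] = 0.5038, γ^t·E[r] = 0.084681, running G = 1.581179
t=6: π = [0.3082, 0.2181, 0.2707, 0.2030], E[r] = 0.5039, γ^t·E[r] = 0.059279, running G = 1.640458
t=7: π = [0.3083, 0.2180, 0.2707, 0.2030], E[r] = 0.5038, γ^t·E[r] = 0.041490, running G = 1.681948
t=8: π = [0.3083, 0.2180, 0.2707, 0.2030], E[r] = 0.5038, γ^t·E[r] = 0.029041, running G = 1.710989

G = 1.7110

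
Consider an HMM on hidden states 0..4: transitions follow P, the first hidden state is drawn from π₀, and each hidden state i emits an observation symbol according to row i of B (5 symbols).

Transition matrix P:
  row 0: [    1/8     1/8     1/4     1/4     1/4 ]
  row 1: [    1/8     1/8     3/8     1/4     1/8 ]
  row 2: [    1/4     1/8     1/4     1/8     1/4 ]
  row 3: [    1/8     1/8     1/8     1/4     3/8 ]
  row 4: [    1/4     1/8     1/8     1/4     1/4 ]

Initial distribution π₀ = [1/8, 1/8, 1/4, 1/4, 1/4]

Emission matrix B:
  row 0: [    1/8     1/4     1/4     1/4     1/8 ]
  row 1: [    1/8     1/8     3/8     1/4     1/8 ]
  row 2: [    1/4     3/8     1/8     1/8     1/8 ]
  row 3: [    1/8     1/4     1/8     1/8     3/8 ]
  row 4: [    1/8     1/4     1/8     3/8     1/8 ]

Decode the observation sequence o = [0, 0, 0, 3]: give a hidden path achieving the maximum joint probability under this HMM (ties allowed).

path = [2, 2, 2, 4]

t=0: δ = [1.562e-02, 1.562e-02, 6.250e-02, 3.125e-02, 3.125e-02]  (obs o_0=0)
t=1: δ = [1.953e-03, 9.766e-04, 3.906e-03, 9.766e-04, 1.953e-03]  ψ = [2, 2, 2, 2, 2]  (obs o_1=0)
t=2: δ = [1.221e-04, 6.104e-05, 2.441e-04, 6.104e-05, 1.221e-04]  ψ = [2, 2, 2, 0, 2]  (obs o_2=0)
t=3: δ = [1.526e-05, 7.629e-06, 7.629e-06, 3.815e-06, 2.289e-05]  ψ = [2, 2, 2, 0, 2]  (obs o_3=3)
backtrack: best end state = 4; path = [2, 2, 2, 4]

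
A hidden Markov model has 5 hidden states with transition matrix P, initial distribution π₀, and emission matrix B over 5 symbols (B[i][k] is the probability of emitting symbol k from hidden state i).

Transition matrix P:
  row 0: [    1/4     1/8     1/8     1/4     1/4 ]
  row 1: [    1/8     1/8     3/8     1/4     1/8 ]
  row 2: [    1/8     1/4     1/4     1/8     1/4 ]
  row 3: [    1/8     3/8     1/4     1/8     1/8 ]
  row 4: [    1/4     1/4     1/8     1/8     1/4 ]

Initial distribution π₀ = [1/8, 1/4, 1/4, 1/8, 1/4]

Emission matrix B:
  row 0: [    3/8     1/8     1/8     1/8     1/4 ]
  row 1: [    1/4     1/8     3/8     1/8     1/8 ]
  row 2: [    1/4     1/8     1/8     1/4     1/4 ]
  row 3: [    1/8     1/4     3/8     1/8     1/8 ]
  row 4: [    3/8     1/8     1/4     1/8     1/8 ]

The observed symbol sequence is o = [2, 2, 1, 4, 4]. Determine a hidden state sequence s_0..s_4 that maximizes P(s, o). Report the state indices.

path = [1, 3, 1, 2, 2]

t=0: δ = [1.562e-02, 9.375e-02, 3.125e-02, 4.688e-02, 6.250e-02]  (obs o_0=2)
t=1: δ = [1.953e-03, 6.592e-03, 4.395e-03, 8.789e-03, 3.906e-03]  ψ = [4, 3, 1, 1, 4]  (obs o_1=2)
t=2: δ = [1.373e-04, 4.120e-04, 3.090e-04, 4.120e-04, 1.373e-04]  ψ = [3, 3, 1, 1, 2]  (obs o_2=1)
t=3: δ = [1.287e-05, 1.931e-05, 3.862e-05, 1.287e-05, 9.656e-06]  ψ = [1, 3, 1, 1, 2]  (obs o_3=4)
t=4: δ = [1.207e-06, 1.207e-06, 2.414e-06, 6.035e-07, 1.207e-06]  ψ = [2, 2, 2, 1, 2]  (obs o_4=4)
backtrack: best end state = 2; path = [1, 3, 1, 2, 2]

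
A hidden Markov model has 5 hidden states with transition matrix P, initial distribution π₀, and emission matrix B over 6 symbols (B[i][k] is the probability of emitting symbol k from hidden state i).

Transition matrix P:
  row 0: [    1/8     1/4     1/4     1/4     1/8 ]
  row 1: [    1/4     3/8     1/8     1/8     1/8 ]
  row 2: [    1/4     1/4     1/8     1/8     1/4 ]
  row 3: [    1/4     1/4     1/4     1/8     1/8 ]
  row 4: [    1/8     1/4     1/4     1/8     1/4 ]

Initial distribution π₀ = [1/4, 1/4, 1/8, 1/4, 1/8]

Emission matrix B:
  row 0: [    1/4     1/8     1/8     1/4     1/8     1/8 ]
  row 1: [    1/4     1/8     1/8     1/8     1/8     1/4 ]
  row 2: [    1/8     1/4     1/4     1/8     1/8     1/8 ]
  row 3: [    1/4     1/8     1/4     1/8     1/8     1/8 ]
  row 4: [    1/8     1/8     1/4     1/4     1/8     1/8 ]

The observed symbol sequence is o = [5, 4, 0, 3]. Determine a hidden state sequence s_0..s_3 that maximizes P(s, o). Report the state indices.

t=0: δ = [3.125e-02, 6.250e-02, 1.562e-02, 3.125e-02, 1.562e-02]  (obs o_0=5)
t=1: δ = [1.953e-03, 2.930e-03, 9.766e-04, 9.766e-04, 9.766e-04]  ψ = [1, 1, 0, 0, 1]  (obs o_1=4)
t=2: δ = [1.831e-04, 2.747e-04, 6.104e-05, 1.221e-04, 4.578e-05]  ψ = [1, 1, 0, 0, 1]  (obs o_2=0)
t=3: δ = [1.717e-05, 1.287e-05, 5.722e-06, 5.722e-06, 8.583e-06]  ψ = [1, 1, 0, 0, 1]  (obs o_3=3)
backtrack: best end state = 0; path = [1, 1, 1, 0]

path = [1, 1, 1, 0]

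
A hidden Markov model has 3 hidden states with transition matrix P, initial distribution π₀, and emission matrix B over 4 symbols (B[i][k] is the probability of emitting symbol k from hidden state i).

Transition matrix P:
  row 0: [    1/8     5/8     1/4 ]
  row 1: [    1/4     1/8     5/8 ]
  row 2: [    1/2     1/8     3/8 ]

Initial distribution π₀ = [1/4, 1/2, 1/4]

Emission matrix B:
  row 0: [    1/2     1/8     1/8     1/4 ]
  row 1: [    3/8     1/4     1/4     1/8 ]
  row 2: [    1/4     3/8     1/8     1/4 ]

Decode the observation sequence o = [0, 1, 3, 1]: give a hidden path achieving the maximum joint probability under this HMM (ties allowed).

t=0: δ = [1.250e-01, 1.875e-01, 6.250e-02]  (obs o_0=0)
t=1: δ = [5.859e-03, 1.953e-02, 4.395e-02]  ψ = [1, 0, 1]  (obs o_1=1)
t=2: δ = [5.493e-03, 6.866e-04, 4.120e-03]  ψ = [2, 2, 2]  (obs o_2=3)
t=3: δ = [2.575e-04, 8.583e-04, 5.794e-04]  ψ = [2, 0, 2]  (obs o_3=1)
backtrack: best end state = 1; path = [1, 2, 0, 1]

path = [1, 2, 0, 1]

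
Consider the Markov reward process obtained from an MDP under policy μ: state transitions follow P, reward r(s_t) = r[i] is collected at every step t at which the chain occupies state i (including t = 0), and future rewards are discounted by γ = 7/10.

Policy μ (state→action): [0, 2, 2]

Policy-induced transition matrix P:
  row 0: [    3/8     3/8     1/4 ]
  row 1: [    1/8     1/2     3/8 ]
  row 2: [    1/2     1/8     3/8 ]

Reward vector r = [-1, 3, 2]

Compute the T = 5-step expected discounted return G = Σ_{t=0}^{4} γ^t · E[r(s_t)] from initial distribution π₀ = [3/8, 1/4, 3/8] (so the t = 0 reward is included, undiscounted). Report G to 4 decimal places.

t=0: π = [0.3750, 0.2500, 0.3750], E[r] = 1.1250, γ^t·E[r] = 1.125000, running G = 1.125000
t=1: π = [0.3594, 0.3125, 0.3281], E[r] = 1.2344, γ^t·E[r] = 0.864063, running G = 1.989063
t=2: π = [0.3379, 0.3320, 0.3301], E[r] = 1.3184, γ^t·E[r] = 0.645996, running G = 2.635059
t=3: π = [0.3333, 0.3340, 0.3328], E[r] = 1.3342, γ^t·E[r] = 0.457640, running G = 3.092699
t=4: π = [0.3331, 0.3336, 0.3333], E[r] = 1.3343, γ^t·E[r] = 0.320356, running G = 3.413055

G = 3.4131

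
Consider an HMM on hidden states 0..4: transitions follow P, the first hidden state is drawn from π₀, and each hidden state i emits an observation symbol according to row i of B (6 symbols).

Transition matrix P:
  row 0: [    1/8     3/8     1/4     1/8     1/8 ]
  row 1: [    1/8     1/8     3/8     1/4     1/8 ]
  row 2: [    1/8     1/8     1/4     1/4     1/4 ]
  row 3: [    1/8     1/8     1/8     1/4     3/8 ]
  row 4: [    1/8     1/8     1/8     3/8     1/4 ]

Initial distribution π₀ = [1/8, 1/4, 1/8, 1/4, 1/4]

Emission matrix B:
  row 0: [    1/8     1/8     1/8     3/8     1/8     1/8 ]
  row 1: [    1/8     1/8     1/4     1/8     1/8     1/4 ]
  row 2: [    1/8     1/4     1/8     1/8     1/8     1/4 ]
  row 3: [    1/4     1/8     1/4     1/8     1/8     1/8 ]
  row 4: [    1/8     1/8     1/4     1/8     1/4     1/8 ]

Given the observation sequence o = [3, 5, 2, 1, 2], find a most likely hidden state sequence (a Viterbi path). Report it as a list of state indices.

path = [0, 1, 3, 4, 3]

t=0: δ = [4.688e-02, 3.125e-02, 1.562e-02, 3.125e-02, 3.125e-02]  (obs o_0=3)
t=1: δ = [7.324e-04, 4.395e-03, 2.930e-03, 1.465e-03, 1.465e-03]  ψ = [0, 0, 0, 4, 3]  (obs o_1=5)
t=2: δ = [6.866e-05, 1.373e-04, 2.060e-04, 2.747e-04, 1.831e-04]  ψ = [1, 1, 1, 1, 2]  (obs o_2=2)
t=3: δ = [4.292e-06, 4.292e-06, 1.287e-05, 8.583e-06, 1.287e-05]  ψ = [3, 3, 1, 3, 3]  (obs o_3=1)
t=4: δ = [2.012e-07, 4.023e-07, 4.023e-07, 1.207e-06, 8.047e-07]  ψ = [2, 0, 2, 4, 2]  (obs o_4=2)
backtrack: best end state = 3; path = [0, 1, 3, 4, 3]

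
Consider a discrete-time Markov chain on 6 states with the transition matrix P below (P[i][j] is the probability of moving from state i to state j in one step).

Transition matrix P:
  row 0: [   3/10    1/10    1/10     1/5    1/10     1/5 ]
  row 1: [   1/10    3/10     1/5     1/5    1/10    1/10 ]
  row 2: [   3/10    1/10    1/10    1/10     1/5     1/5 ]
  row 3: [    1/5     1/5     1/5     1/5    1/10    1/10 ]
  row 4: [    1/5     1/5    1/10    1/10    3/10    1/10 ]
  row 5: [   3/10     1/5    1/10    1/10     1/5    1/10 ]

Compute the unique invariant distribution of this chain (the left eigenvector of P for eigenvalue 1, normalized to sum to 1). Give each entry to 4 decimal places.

π = [0.2321, 0.1816, 0.1339, 0.1571, 0.1588, 0.1366]

Balance equations π_j = Σ_i π_i·P[i][j]:
  π_0 = 3/10·π_0 + 1/10·π_1 + 3/10·π_2 + 1/5·π_3 + 1/5·π_4 + 3/10·π_5
  π_1 = 1/10·π_0 + 3/10·π_1 + 1/10·π_2 + 1/5·π_3 + 1/5·π_4 + 1/5·π_5
  π_2 = 1/10·π_0 + 1/5·π_1 + 1/10·π_2 + 1/5·π_3 + 1/10·π_4 + 1/10·π_5
  π_3 = 1/5·π_0 + 1/5·π_1 + 1/10·π_2 + 1/5·π_3 + 1/10·π_4 + 1/10·π_5
  π_4 = 1/10·π_0 + 1/10·π_1 + 1/5·π_2 + 1/10·π_3 + 3/10·π_4 + 1/5·π_5
  normalize: π_0 + π_1 + π_2 + π_3 + π_4 + π_5 = 1
Solving the linear system gives exactly π = [16730/72081, 13087/72081, 9649/72081, 1258/8009, 11447/72081, 1094/8009].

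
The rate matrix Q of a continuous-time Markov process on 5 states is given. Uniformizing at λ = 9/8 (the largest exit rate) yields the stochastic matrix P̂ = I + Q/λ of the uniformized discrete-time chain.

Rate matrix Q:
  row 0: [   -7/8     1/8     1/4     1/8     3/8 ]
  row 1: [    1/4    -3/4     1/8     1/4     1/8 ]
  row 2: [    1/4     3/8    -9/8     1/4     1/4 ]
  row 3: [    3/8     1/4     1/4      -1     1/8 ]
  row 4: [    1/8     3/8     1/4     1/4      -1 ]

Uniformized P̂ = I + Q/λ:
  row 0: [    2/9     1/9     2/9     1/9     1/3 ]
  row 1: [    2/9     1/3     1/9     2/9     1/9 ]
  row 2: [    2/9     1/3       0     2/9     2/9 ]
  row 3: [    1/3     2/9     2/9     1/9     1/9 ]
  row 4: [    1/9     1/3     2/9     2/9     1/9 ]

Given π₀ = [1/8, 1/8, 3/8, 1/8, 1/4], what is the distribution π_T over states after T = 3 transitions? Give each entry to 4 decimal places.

π = [0.2229, 0.2639, 0.1567, 0.1776, 0.1788]

t=0: π = [0.1250, 0.1250, 0.3750, 0.1250, 0.2500]
t=1: π = [0.2083, 0.2917, 0.1250, 0.1944, 0.1806]
t=2: π = [0.2238, 0.2654, 0.1620, 0.1775, 0.1713]
t=3: π = [0.2229, 0.2639, 0.1567, 0.1776, 0.1788]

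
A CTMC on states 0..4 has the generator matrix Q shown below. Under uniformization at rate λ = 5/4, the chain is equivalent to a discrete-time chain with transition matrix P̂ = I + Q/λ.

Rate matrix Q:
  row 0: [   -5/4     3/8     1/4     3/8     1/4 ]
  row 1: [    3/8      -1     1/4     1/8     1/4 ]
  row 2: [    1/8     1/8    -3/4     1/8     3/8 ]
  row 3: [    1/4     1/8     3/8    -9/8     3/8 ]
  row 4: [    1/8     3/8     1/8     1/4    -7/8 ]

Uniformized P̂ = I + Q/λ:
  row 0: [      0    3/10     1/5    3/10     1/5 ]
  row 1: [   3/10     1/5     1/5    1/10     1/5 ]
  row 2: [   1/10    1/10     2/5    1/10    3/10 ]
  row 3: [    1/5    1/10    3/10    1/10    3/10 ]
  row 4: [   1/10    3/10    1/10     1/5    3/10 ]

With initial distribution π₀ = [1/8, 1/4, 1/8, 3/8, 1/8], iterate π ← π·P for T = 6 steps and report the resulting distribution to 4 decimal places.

π = [0.1416, 0.2017, 0.2361, 0.1549, 0.2657]

t=0: π = [0.1250, 0.2500, 0.1250, 0.3750, 0.1250]
t=1: π = [0.1750, 0.1750, 0.2500, 0.1375, 0.2625]
t=2: π = [0.1313, 0.2050, 0.2375, 0.1613, 0.2650]
t=3: π = [0.1440, 0.1998, 0.2371, 0.1528, 0.2664]
t=4: π = [0.1408, 0.2021, 0.2361, 0.1554, 0.2656]
t=5: π = [0.1419, 0.2015, 0.2362, 0.1547, 0.2657]
t=6: π = [0.1416, 0.2017, 0.2361, 0.1549, 0.2657]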